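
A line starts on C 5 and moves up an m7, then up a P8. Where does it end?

C5 up a minor seventh → Bb5 (10 semitones).
A perfect octave up from Bb5 is Bb6.

B flat 6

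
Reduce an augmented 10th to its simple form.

augmented 3rd

Each octave removed subtracts seven from the number: 10 − 7 = 3.
That makes an augmented tenth a compound augmented third — an octave plus an augmented third.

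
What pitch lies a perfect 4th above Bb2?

Four letter names up from B: E.
A perfect fourth is 5 semitones; 5 semitones up from Bb2 gives Eb3.

Eb3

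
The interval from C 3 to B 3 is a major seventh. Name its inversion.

The rule of nine gives the new number: 9 − 7 = 2, so a seventh becomes a second.
The quality also flips — major becomes minor — giving a minor second.

m2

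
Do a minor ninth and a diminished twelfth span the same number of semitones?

No

A minor ninth spans 13 semitones; a diminished twelfth spans 18 semitones. They differ by 5.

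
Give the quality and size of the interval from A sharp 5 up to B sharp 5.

A to B spans two letter names (A-B) — that makes it a second of some quality.
The major second spans 2 semitones, and A#5 to B#5 is exactly 2 semitones — so this is a major second.

M2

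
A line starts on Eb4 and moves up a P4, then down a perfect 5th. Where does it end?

A perfect fourth up from Eb4 is Ab4.
Down a perfect fifth from Ab4: Db4 (7 semitones down).

Db4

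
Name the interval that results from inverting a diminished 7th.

augmented 2nd

Inverted interval numbers add to nine, so a seventh pairs with a second (7 + 2 = 9).
The quality also flips — diminished becomes augmented — giving an augmented second.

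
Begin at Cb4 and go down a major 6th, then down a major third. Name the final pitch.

Cbb3

Down a major sixth from Cb4: Ebb3 (9 semitones down).
Down a major third from Ebb3: Cbb3 (4 semitones down).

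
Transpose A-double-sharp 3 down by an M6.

Six letter names down from A: C.
Moving 9 semitones down from A##3 (the size of a major sixth) reaches C##3.

C-double-sharp 3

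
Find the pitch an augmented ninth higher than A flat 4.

Counting two letter names plus an octave up from A lands on B.
An augmented ninth spans 15 semitones, so from Ab4 the target pitch is B5.

B 5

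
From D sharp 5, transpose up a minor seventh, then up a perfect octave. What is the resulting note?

C sharp 7

Up a minor seventh from D#5: C#6 (10 semitones up).
C#6 up a perfect octave → C#7 (12 semitones).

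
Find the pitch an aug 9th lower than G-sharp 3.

Two letters down from G (plus an octave) reaches F.
Moving 15 semitones down from G#3 (the size of an augmented ninth) reaches F2.

F 2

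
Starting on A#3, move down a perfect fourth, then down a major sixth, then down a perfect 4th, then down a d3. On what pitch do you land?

Down a perfect fourth from A#3: E#3 (5 semitones down).
E#3 down a major sixth → G#2 (9 semitones).
G#2 down a perfect fourth → D#2 (5 semitones).
D#2 down a diminished third → B##1 (2 semitones).

B##1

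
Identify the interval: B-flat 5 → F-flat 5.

augmented fourth

Descending from Bb5 to Fb5 is the same interval as ascending Fb5 to Bb5.
F to B spans four letter names (F-G-A-B) — that makes it a fourth of some quality.
A perfect fourth would be 5 semitones; Fb5 to Bb5 is 6, one semitone wider, so the interval is augmented.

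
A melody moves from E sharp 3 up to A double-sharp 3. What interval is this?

A4

E to A spans four letter names (E-F-G-A), so the interval is some kind of fourth.
A perfect fourth would be 5 semitones; E#3 to A##3 is 6, one semitone wider, so the interval is augmented.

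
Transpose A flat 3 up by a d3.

Counting three letter names up from A lands on C.
A diminished third is 2 semitones; 2 semitones up from Ab3 gives Cbb4.

C double-flat 4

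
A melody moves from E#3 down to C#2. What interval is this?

major 10th

Descending from E#3 to C#2 is the same interval as ascending C#2 to E#3.
C to E spans three letter names (C-D-E), plus an octave — that makes it a tenth of some quality.
The major tenth spans 16 semitones, and C#2 to E#3 is exactly 16 semitones — so this is a major tenth.
(Equivalently, a compound major third: a major third plus an octave.)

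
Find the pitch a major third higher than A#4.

C##5

Counting three letter names up from A lands on C.
A major third spans 4 semitones, so from A#4 the target pitch is C##5.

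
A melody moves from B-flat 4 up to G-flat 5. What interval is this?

minor 6th

B to G spans six letter names (B-C-D-E-F-G): a sixth.
A major sixth would be 9 semitones, but Bb4 to Gb5 is 8 — one semitone narrower, making it a minor sixth.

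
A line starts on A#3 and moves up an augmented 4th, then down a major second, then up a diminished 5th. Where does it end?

G#4

An augmented fourth up from A#3 is D##4.
D##4 down a major second → C##4 (2 semitones).
Up a diminished fifth from C##4: G#4 (6 semitones up).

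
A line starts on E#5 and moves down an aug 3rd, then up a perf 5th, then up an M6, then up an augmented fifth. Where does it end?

B#6

E#5 down an augmented third → C5 (5 semitones).
Up a perfect fifth from C5: G5 (7 semitones up).
A major sixth up from G5 is E6.
Up an augmented fifth from E6: B#6 (8 semitones up).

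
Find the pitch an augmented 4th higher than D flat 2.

Four letter names up from D: G.
An augmented fourth spans 6 semitones, so from Db2 the target pitch is G2.

G 2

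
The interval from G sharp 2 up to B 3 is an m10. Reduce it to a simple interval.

Take out an octave (7 from the number): 10 − 7 = 3.
That makes a minor tenth a compound minor third — an octave plus a minor third.

m3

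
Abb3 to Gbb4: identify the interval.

m7

A to G spans seven letter names (A-B-C-D-E-F-G) — that makes it a seventh of some quality.
At 10 semitones, Abb3→Gbb4 falls one short of a major seventh: minor.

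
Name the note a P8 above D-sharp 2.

The letter stays D (same as the start), shifted an octave up.
Moving 12 semitones up from D#2 (the size of a perfect octave) reaches D#3.

D-sharp 3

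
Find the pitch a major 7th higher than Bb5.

The seventh takes the letter from B up to A.
A major seventh spans 11 semitones, so from Bb5 the target pitch is A6.

A6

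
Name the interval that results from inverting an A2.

d7

The rule of nine gives the new number: 9 − 2 = 7, so a second becomes a seventh.
And augmented becomes diminished under inversion, so we get a diminished seventh.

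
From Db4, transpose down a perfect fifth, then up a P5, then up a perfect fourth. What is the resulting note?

Gb4

A perfect fifth down from Db4 is Gb3.
Up a perfect fifth from Gb3: Db4 (7 semitones up).
Up a perfect fourth from Db4: Gb4 (5 semitones up).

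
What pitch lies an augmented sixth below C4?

Ebb3

The sixth takes the letter from C down to E.
An augmented sixth spans 10 semitones, so from C4 the target pitch is Ebb3.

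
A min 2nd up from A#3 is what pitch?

The second takes the letter from A up to B.
A minor second spans 1 semitone, so from A#3 the target pitch is B3.

B3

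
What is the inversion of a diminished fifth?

augmented 4th

Interval numbers invert to sum to nine: 5 + 4 = 9, so a fifth inverts to a fourth.
The quality also flips — diminished becomes augmented — giving an augmented fourth.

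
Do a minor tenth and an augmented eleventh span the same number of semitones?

15 semitones (minor tenth) vs 18 semitones (augmented eleventh): not equal.

No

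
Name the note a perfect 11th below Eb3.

Bb1

The eleventh's letter: E down four letter names plus an octave → B.
Moving 17 semitones down from Eb3 (the size of a perfect eleventh) reaches Bb1.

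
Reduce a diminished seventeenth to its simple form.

Each octave removed subtracts seven from the number: 17 − 14 = 3.
That makes a diminished seventeenth a compound diminished third — 2 octaves plus a diminished third.

diminished 3rd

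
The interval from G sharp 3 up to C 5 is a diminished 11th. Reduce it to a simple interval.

d4

Subtracting seven from the interval number removes an octave: 11 − 7 = 4.
That makes a diminished eleventh a compound diminished fourth — an octave plus a diminished fourth.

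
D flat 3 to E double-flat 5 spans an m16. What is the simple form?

Each octave removed subtracts seven from the number: 16 − 14 = 2.
That makes a minor sixteenth a compound minor second — 2 octaves plus a minor second.

minor second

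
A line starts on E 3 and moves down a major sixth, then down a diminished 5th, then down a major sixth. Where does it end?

E3 down a major sixth → G2 (9 semitones).
G2 down a diminished fifth → C#2 (6 semitones).
Down a major sixth from C#2: E1 (9 semitones down).

E 1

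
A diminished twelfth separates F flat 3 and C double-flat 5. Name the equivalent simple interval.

d5

Each octave removed subtracts seven from the number: 12 − 7 = 5.
That makes a diminished twelfth a compound diminished fifth — an octave plus a diminished fifth.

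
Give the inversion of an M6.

m3

The rule of nine gives the new number: 9 − 6 = 3, so a sixth becomes a third.
The quality also flips — major becomes minor — giving a minor third.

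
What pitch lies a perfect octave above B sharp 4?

B sharp 5

The letter stays B (same as the start), shifted an octave up.
A perfect octave is 12 semitones; 12 semitones up from B#4 gives B#5.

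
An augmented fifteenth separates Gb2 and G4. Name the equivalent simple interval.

augmented octave

Each octave removed subtracts seven from the number: 15 − 7 = 8.
Quality carries through unchanged, so the simple form is an augmented octave.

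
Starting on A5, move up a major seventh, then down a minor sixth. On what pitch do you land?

A5 up a major seventh → G#6 (11 semitones).
G#6 down a minor sixth → B#5 (8 semitones).

B#5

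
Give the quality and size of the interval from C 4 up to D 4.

major second

C to D spans two letter names (C-D): a second.
The major second spans 2 semitones, and C4 to D4 is exactly 2 semitones — so this is a major second.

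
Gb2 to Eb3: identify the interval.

major 6th

G to E spans six letter names (G-A-B-C-D-E), so the interval is some kind of sixth.
Counting semitones, Gb2→Eb3 is 9, which is the major sixth.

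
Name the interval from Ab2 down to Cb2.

M6

Descending from Ab2 to Cb2 is the same interval as ascending Cb2 to Ab2.
C to A spans six letter names (C-D-E-F-G-A), so the interval is some kind of sixth.
Cb2 to Ab2 is 9 semitones, matching the major sixth exactly, so the quality is major.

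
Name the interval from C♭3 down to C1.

Descending from Cb3 to C1 is the same interval as ascending C1 to Cb3.
C to C is the same letter name, plus 2 octaves — that makes it a fifteenth of some quality.
A perfect fifteenth would be 24 semitones; C1 to Cb3 is 23, one semitone narrower, so the interval is diminished.
(Equivalently, a compound diminished octave: a diminished octave plus an octave.)

diminished fifteenth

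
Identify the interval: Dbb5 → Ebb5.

D to E spans two letter names (D-E): a second.
Counting semitones, Dbb5→Ebb5 is 2, which is the major second.

major second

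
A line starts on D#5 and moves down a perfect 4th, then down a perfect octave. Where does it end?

Down a perfect fourth from D#5: A#4 (5 semitones down).
Down a perfect octave from A#4: A#3 (12 semitones down).

A#3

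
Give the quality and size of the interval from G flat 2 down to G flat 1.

perfect 8th

Descending from Gb2 to Gb1 is the same interval as ascending Gb1 to Gb2.
G to G is the same letter name, plus an octave, so the interval is some kind of octave.
Gb1 to Gb2 is 12 semitones, matching the perfect octave exactly, so the quality is perfect.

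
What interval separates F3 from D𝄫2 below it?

Descending from F3 to Dbb2 is the same interval as ascending Dbb2 to F3.
D to F spans three letter names (D-E-F), plus an octave, so the interval is some kind of tenth.
A major tenth would be 16 semitones; Dbb2 to F3 is 17, one semitone wider, so the interval is augmented.
(Equivalently, a compound augmented third: an augmented third plus an octave.)

augmented tenth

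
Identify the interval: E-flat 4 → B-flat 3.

perfect fourth

Descending from Eb4 to Bb3 is the same interval as ascending Bb3 to Eb4.
B to E spans four letter names (B-C-D-E) — that makes it a fourth of some quality.
Bb3 to Eb4 is 5 semitones, matching the perfect fourth exactly, so the quality is perfect.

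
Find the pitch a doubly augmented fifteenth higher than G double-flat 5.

A fifteenth keeps the letter name G, two octaves up from G.
A doubly augmented fifteenth spans 26 semitones, so from Gbb5 the target pitch is G7.

G 7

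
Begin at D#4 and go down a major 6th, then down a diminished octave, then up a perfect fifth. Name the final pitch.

C##3

A major sixth down from D#4 is F#3.
F#3 down a diminished octave → F##2 (11 semitones).
F##2 up a perfect fifth → C##3 (7 semitones).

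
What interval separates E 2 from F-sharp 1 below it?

Descending from E2 to F#1 is the same interval as ascending F#1 to E2.
F to E spans seven letter names (F-G-A-B-C-D-E): a seventh.
F#1 to E2 is 10 semitones, a half step short of the major seventh (11), so this is minor.

minor seventh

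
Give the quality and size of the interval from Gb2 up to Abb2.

G to A spans two letter names (G-A): a second.
A major second would be 2 semitones, but Gb2 to Abb2 is 1 — one semitone narrower, making it a minor second.

minor 2nd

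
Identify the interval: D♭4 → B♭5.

major thirteenth

D to B spans six letter names (D-E-F-G-A-B), plus an octave: a thirteenth.
The major thirteenth spans 21 semitones, and Db4 to Bb5 is exactly 21 semitones — so this is a major thirteenth.
(Equivalently, a compound major sixth: a major sixth plus an octave.)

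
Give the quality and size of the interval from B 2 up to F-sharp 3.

B to F spans five letter names (B-C-D-E-F), so the interval is some kind of fifth.
B2 to F#3 is 7 semitones, matching the perfect fifth exactly, so the quality is perfect.

perfect fifth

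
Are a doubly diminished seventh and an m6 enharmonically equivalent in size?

Yes

A doubly diminished seventh = 8 semitones = a minor sixth; enharmonically equal.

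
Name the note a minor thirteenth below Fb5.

Six letters down from F (plus an octave) reaches A.
Moving 20 semitones down from Fb5 (the size of a minor thirteenth) reaches Ab3.

Ab3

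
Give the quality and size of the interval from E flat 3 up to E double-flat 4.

diminished octave

E to E is the same letter name, plus an octave — that makes it an octave of some quality.
A perfect octave would be 12 semitones; Eb3 to Ebb4 is 11, one semitone narrower, so the interval is diminished.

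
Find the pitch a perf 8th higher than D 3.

D 4

For an octave the letter name doesn't change: still D, an octave up.
A perfect octave spans 12 semitones, so from D3 the target pitch is D4.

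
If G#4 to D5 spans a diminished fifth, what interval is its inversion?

A4

The rule of nine gives the new number: 9 − 5 = 4, so a fifth becomes a fourth.
And diminished becomes augmented under inversion, so we get an augmented fourth.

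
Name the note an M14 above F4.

Counting seven letter names plus an octave up from F lands on E.
Moving 23 semitones up from F4 (the size of a major fourteenth) reaches E6.

E6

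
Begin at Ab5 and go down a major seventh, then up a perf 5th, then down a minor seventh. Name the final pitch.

Ab5 down a major seventh → Bbb4 (11 semitones).
A perfect fifth up from Bbb4 is Fb5.
Down a minor seventh from Fb5: Gb4 (10 semitones down).

Gb4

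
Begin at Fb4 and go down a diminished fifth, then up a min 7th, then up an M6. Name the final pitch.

Down a diminished fifth from Fb4: Bb3 (6 semitones down).
A minor seventh up from Bb3 is Ab4.
Ab4 up a major sixth → F5 (9 semitones).

F5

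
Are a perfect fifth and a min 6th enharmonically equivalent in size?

A perfect fifth is 7 semitones but a minor sixth is 8 semitones — different sizes.

No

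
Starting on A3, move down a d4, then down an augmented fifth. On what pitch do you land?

Down a diminished fourth from A3: E#3 (4 semitones down).
E#3 down an augmented fifth → A2 (8 semitones).

A2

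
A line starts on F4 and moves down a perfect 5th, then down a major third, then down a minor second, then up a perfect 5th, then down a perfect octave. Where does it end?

Down a perfect fifth from F4: Bb3 (7 semitones down).
Down a major third from Bb3: Gb3 (4 semitones down).
A minor second down from Gb3 is F3.
Up a perfect fifth from F3: C4 (7 semitones up).
C4 down a perfect octave → C3 (12 semitones).

C3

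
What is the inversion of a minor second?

M7

The rule of nine gives the new number: 9 − 2 = 7, so a second becomes a seventh.
Quality inverts too: minor becomes major. That makes the inversion a major seventh.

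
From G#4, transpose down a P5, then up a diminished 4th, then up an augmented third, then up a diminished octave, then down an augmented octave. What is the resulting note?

Down a perfect fifth from G#4: C#4 (7 semitones down).
A diminished fourth up from C#4 is F4.
F4 up an augmented third → A#4 (5 semitones).
A#4 up a diminished octave → A5 (11 semitones).
An augmented octave down from A5 is Ab4.

Ab4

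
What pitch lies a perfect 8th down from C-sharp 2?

C-sharp 1

For an octave the letter name doesn't change: still C, an octave down.
A perfect octave spans 12 semitones, so from C#2 the target pitch is C#1.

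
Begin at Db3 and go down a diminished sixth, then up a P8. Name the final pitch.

A diminished sixth down from Db3 is F#2.
A perfect octave up from F#2 is F#3.

F#3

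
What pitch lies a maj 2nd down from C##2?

B#1

The second takes the letter from C down to B.
A major second spans 2 semitones, so from C##2 the target pitch is B#1.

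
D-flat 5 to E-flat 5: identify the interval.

D to E spans two letter names (D-E): a second.
The major second spans 2 semitones, and Db5 to Eb5 is exactly 2 semitones — so this is a major second.

major second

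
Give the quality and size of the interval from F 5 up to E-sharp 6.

A7

F to E spans seven letter names (F-G-A-B-C-D-E) — that makes it a seventh of some quality.
A major seventh would be 11 semitones; F5 to E#6 is 12, one semitone wider, so the interval is augmented.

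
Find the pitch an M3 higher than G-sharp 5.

Three letter names up from G: B.
A major third spans 4 semitones, so from G#5 the target pitch is B#5.

B-sharp 5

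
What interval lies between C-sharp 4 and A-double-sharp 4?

augmented sixth

C to A spans six letter names (C-D-E-F-G-A) — that makes it a sixth of some quality.
C#4 to A##4 spans 10 semitones — one semitone wider than the major sixth (9) — giving an augmented sixth.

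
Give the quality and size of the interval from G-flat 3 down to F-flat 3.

M2

Descending from Gb3 to Fb3 is the same interval as ascending Fb3 to Gb3.
F to G spans two letter names (F-G) — that makes it a second of some quality.
Counting semitones, Fb3→Gb3 is 2, which is the major second.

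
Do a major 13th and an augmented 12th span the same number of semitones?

A major thirteenth spans 21 semitones; an augmented twelfth spans 20 semitones. They differ by 1.

No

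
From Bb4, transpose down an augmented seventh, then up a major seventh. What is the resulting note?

Bbb4

Down an augmented seventh from Bb4: Cbb4 (12 semitones down).
Cbb4 up a major seventh → Bbb4 (11 semitones).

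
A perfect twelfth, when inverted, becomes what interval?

First reduce the compound perfect twelfth to its simple form, a perfect fifth.
Interval numbers invert to sum to nine: 5 + 4 = 9, so a fifth inverts to a fourth.
And perfect stays perfect under inversion, so we get a perfect fourth.

perfect 4th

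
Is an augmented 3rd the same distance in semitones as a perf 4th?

Both span 5 semitones: an augmented third and a perfect fourth are the same chromatic distance.

Yes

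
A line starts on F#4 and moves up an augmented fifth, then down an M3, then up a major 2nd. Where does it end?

B#4

An augmented fifth up from F#4 is C##5.
Down a major third from C##5: A#4 (4 semitones down).
A major second up from A#4 is B#4.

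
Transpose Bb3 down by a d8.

B2

The letter stays B (same as the start), shifted an octave down.
A diminished octave spans 11 semitones, so from Bb3 the target pitch is B2.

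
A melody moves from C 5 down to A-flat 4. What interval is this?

major third

Descending from C5 to Ab4 is the same interval as ascending Ab4 to C5.
A to C spans three letter names (A-B-C): a third.
Counting semitones, Ab4→C5 is 4, which is the major third.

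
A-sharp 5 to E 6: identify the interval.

diminished fifth

A to E spans five letter names (A-B-C-D-E): a fifth.
A perfect fifth would be 7 semitones; A#5 to E6 is 6, one semitone narrower, so the interval is diminished.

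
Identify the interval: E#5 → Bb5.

E to B spans five letter names (E-F-G-A-B) — that makes it a fifth of some quality.
The perfect fifth is 7 semitones; here we have 5, two semitones narrower: doubly diminished.

dd5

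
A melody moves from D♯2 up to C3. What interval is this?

diminished 7th

D to C spans seven letter names (D-E-F-G-A-B-C) — that makes it a seventh of some quality.
The major seventh is 11 semitones; here we have 9, two semitones narrower: diminished.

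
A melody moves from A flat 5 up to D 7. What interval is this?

augmented eleventh

A to D spans four letter names (A-B-C-D), plus an octave, so the interval is some kind of eleventh.
Ab5 to D7 spans 18 semitones — one semitone wider than the perfect eleventh (17) — giving an augmented eleventh.
(Equivalently, a compound augmented fourth: an augmented fourth plus an octave.)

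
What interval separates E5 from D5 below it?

Descending from E5 to D5 is the same interval as ascending D5 to E5.
D to E spans two letter names (D-E), so the interval is some kind of second.
D5 to E5 is 2 semitones, matching the major second exactly, so the quality is major.

major 2nd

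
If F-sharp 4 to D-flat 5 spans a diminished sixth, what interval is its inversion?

Inverted interval numbers add to nine, so a sixth pairs with a third (6 + 3 = 9).
The quality also flips — diminished becomes augmented — giving an augmented third.

A3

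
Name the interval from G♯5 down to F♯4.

major 9th

Descending from G#5 to F#4 is the same interval as ascending F#4 to G#5.
F to G spans two letter names (F-G), plus an octave: a ninth.
F#4 to G#5 is 14 semitones, matching the major ninth exactly, so the quality is major.
(Equivalently, a compound major second: a major second plus an octave.)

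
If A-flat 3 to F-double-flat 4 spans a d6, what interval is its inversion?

augmented third

Interval numbers invert to sum to nine: 6 + 3 = 9, so a sixth inverts to a third.
And diminished becomes augmented under inversion, so we get an augmented third.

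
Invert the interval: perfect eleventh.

First reduce the compound perfect eleventh to its simple form, a perfect fourth.
Interval numbers invert to sum to nine: 4 + 5 = 9, so a fourth inverts to a fifth.
And perfect stays perfect under inversion, so we get a perfect fifth.

P5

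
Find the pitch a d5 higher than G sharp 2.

Counting five letter names up from G lands on D.
Moving 6 semitones up from G#2 (the size of a diminished fifth) reaches D3.

D 3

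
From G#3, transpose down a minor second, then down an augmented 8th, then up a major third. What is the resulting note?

A#2

A minor second down from G#3 is F##3.
F##3 down an augmented octave → F#2 (13 semitones).
Up a major third from F#2: A#2 (4 semitones up).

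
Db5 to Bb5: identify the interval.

D to B spans six letter names (D-E-F-G-A-B), so the interval is some kind of sixth.
Db5 to Bb5 is 9 semitones, matching the major sixth exactly, so the quality is major.

major 6th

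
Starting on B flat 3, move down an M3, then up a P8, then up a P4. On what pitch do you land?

C flat 5

Bb3 down a major third → Gb3 (4 semitones).
Gb3 up a perfect octave → Gb4 (12 semitones).
A perfect fourth up from Gb4 is Cb5.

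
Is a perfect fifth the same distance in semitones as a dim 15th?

A perfect fifth is 7 semitones but a diminished fifteenth is 23 semitones — different sizes.

No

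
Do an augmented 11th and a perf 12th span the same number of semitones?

An augmented eleventh spans 18 semitones; a perfect twelfth spans 19 semitones. They differ by 1.

No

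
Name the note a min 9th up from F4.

Two letters up from F (plus an octave) reaches G.
A minor ninth spans 13 semitones, so from F4 the target pitch is Gb5.

Gb5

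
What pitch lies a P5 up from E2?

B2

The fifth takes the letter from E up to B.
Moving 7 semitones up from E2 (the size of a perfect fifth) reaches B2.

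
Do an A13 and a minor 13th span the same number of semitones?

No

An augmented thirteenth spans 22 semitones; a minor thirteenth spans 20 semitones. They differ by 2.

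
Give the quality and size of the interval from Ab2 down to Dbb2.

Descending from Ab2 to Dbb2 is the same interval as ascending Dbb2 to Ab2.
D to A spans five letter names (D-E-F-G-A): a fifth.
Dbb2 to Ab2 spans 8 semitones — one semitone wider than the perfect fifth (7) — giving an augmented fifth.

augmented 5th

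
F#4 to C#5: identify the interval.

P5

F to C spans five letter names (F-G-A-B-C): a fifth.
F#4 to C#5 is 7 semitones, matching the perfect fifth exactly, so the quality is perfect.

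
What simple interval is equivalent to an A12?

Each octave removed subtracts seven from the number: 12 − 7 = 5.
Quality carries through unchanged, so the simple form is an augmented fifth.

augmented 5th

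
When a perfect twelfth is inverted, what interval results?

perfect fourth

First reduce the compound perfect twelfth to its simple form, a perfect fifth.
The rule of nine gives the new number: 9 − 5 = 4, so a fifth becomes a fourth.
Quality inverts too: perfect stays perfect. That makes the inversion a perfect fourth.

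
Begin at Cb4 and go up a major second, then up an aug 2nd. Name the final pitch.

Cb4 up a major second → Db4 (2 semitones).
Up an augmented second from Db4: E4 (3 semitones up).

E4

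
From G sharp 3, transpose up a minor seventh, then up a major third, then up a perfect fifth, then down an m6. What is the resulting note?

A minor seventh up from G#3 is F#4.
Up a major third from F#4: A#4 (4 semitones up).
Up a perfect fifth from A#4: E#5 (7 semitones up).
Down a minor sixth from E#5: G##4 (8 semitones down).

G double-sharp 4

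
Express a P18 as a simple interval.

perfect fourth

Subtracting seven from the interval number removes an octave: 18 − 14 = 4.
Quality carries through unchanged, so the simple form is a perfect fourth.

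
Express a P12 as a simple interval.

perfect 5th

Take out an octave (7 from the number): 12 − 7 = 5.
Quality carries through unchanged, so the simple form is a perfect fifth.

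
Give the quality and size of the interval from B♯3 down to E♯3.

P5

Descending from B#3 to E#3 is the same interval as ascending E#3 to B#3.
E to B spans five letter names (E-F-G-A-B) — that makes it a fifth of some quality.
The perfect fifth spans 7 semitones, and E#3 to B#3 is exactly 7 semitones — so this is a perfect fifth.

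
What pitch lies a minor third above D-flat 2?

The third takes the letter from D up to F.
Moving 3 semitones up from Db2 (the size of a minor third) reaches Fb2.

F-flat 2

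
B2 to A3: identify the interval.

minor seventh

B to A spans seven letter names (B-C-D-E-F-G-A): a seventh.
At 10 semitones, B2→A3 falls one short of a major seventh: minor.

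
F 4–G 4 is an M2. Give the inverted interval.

The rule of nine gives the new number: 9 − 2 = 7, so a second becomes a seventh.
And major becomes minor under inversion, so we get a minor seventh.

m7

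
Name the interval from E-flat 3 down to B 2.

Descending from Eb3 to B2 is the same interval as ascending B2 to Eb3.
B to E spans four letter names (B-C-D-E), so the interval is some kind of fourth.
The perfect fourth is 5 semitones; here we have 4, one semitone narrower: diminished.

diminished 4th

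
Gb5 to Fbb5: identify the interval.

Descending from Gb5 to Fbb5 is the same interval as ascending Fbb5 to Gb5.
F to G spans two letter names (F-G) — that makes it a second of some quality.
The major second is 2 semitones; here we have 3, one semitone wider: augmented.

augmented second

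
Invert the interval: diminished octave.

The rule of nine gives the new number: 9 − 8 = 1, so an octave becomes a unison.
The quality also flips — diminished becomes augmented — giving an augmented unison.

A1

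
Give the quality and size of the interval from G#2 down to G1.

augmented octave

Descending from G#2 to G1 is the same interval as ascending G1 to G#2.
G to G is the same letter name, plus an octave — that makes it an octave of some quality.
The perfect octave is 12 semitones; here we have 13, one semitone wider: augmented.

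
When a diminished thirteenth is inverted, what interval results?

augmented third

First reduce the compound diminished thirteenth to its simple form, a diminished sixth.
The rule of nine gives the new number: 9 − 6 = 3, so a sixth becomes a third.
And diminished becomes augmented under inversion, so we get an augmented third.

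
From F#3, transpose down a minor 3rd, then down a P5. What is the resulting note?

G#2

F#3 down a minor third → D#3 (3 semitones).
Down a perfect fifth from D#3: G#2 (7 semitones down).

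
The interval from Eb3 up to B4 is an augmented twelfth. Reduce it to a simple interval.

A5

Subtracting seven from the interval number removes an octave: 12 − 7 = 5.
Quality carries through unchanged, so the simple form is an augmented fifth.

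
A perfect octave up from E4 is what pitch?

E5

For an octave the letter name doesn't change: still E, an octave up.
A perfect octave spans 12 semitones, so from E4 the target pitch is E5.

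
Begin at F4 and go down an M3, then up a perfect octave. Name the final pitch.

Db5

Down a major third from F4: Db4 (4 semitones down).
A perfect octave up from Db4 is Db5.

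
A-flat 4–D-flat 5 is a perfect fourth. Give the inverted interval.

P5

Inverted interval numbers add to nine, so a fourth pairs with a fifth (4 + 5 = 9).
The quality also flips — perfect stays perfect — giving a perfect fifth.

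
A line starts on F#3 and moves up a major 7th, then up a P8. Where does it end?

F#3 up a major seventh → E#4 (11 semitones).
Up a perfect octave from E#4: E#5 (12 semitones up).

E#5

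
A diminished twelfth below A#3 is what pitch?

Five letters down from A (plus an octave) reaches D.
A diminished twelfth is 18 semitones; 18 semitones down from A#3 gives D##2.

D##2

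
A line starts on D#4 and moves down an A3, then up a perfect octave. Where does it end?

Bb4

Down an augmented third from D#4: Bb3 (5 semitones down).
Up a perfect octave from Bb3: Bb4 (12 semitones up).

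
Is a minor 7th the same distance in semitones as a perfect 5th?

10 semitones (minor seventh) vs 7 semitones (perfect fifth): not equal.

No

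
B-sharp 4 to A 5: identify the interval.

B to A spans seven letter names (B-C-D-E-F-G-A), so the interval is some kind of seventh.
A major seventh would be 11 semitones; B#4 to A5 is 9, two semitones narrower, so the interval is diminished.

diminished seventh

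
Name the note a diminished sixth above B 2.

The sixth takes the letter from B up to G.
A diminished sixth spans 7 semitones, so from B2 the target pitch is Gb3.

G flat 3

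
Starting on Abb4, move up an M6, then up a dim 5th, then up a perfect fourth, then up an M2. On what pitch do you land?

Gbb6

A major sixth up from Abb4 is Fb5.
A diminished fifth up from Fb5 is Cbb6.
A perfect fourth up from Cbb6 is Fbb6.
A major second up from Fbb6 is Gbb6.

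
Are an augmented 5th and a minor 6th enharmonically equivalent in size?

An augmented fifth spans 8 semitones, and a minor sixth also spans 8 semitones — they're enharmonic.

Yes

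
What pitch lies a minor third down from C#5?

A#4

The third takes the letter from C down to A.
A minor third is 3 semitones; 3 semitones down from C#5 gives A#4.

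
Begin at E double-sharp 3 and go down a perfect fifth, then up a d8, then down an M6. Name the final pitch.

C sharp 3

A perfect fifth down from E##3 is A##2.
Up a diminished octave from A##2: A#3 (11 semitones up).
A#3 down a major sixth → C#3 (9 semitones).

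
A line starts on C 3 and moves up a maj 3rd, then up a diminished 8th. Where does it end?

E flat 4

A major third up from C3 is E3.
Up a diminished octave from E3: Eb4 (11 semitones up).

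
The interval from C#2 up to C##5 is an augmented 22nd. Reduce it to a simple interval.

Take out 2 octaves (14 from the number): 22 − 14 = 8.
That makes an augmented twenty-second a compound augmented octave — 2 octaves plus an augmented octave.

A8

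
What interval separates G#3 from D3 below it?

Descending from G#3 to D3 is the same interval as ascending D3 to G#3.
D to G spans four letter names (D-E-F-G), so the interval is some kind of fourth.
D3 to G#3 spans 6 semitones — one semitone wider than the perfect fourth (5) — giving an augmented fourth.

augmented 4th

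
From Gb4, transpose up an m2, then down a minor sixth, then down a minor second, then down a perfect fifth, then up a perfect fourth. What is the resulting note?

Gb4 up a minor second → Abb4 (1 semitone).
A minor sixth down from Abb4 is Cb4.
Down a minor second from Cb4: Bb3 (1 semitone down).
Down a perfect fifth from Bb3: Eb3 (7 semitones down).
A perfect fourth up from Eb3 is Ab3.

Ab3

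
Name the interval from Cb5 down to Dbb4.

Descending from Cb5 to Dbb4 is the same interval as ascending Dbb4 to Cb5.
D to C spans seven letter names (D-E-F-G-A-B-C), so the interval is some kind of seventh.
Counting semitones, Dbb4→Cb5 is 11, which is the major seventh.

major seventh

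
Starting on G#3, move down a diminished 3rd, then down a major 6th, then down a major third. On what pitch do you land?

A diminished third down from G#3 is E##3.
A major sixth down from E##3 is G##2.
A major third down from G##2 is E#2.

E#2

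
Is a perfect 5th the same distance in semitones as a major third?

No

7 semitones (perfect fifth) vs 4 semitones (major third): not equal.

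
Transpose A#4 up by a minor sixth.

F#5

Six letter names up from A: F.
A minor sixth is 8 semitones; 8 semitones up from A#4 gives F#5.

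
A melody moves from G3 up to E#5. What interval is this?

augmented thirteenth

G to E spans six letter names (G-A-B-C-D-E), plus an octave, so the interval is some kind of thirteenth.
A major thirteenth would be 21 semitones; G3 to E#5 is 22, one semitone wider, so the interval is augmented.
(Equivalently, a compound augmented sixth: an augmented sixth plus an octave.)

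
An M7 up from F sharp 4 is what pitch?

Seven letter names up from F: E.
Moving 11 semitones up from F#4 (the size of a major seventh) reaches E#5.

E sharp 5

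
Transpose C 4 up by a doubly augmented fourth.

F-double-sharp 4

The fourth takes the letter from C up to F.
A doubly augmented fourth is 7 semitones; 7 semitones up from C4 gives F##4.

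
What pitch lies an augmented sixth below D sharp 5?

F 4

Counting six letter names down from D lands on F.
Moving 10 semitones down from D#5 (the size of an augmented sixth) reaches F4.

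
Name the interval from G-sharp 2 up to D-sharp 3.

G to D spans five letter names (G-A-B-C-D) — that makes it a fifth of some quality.
Counting semitones, G#2→D#3 is 7, which is the perfect fifth.

P5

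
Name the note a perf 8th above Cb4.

Cb5

For an octave the letter name doesn't change: still C, an octave up.
A perfect octave is 12 semitones; 12 semitones up from Cb4 gives Cb5.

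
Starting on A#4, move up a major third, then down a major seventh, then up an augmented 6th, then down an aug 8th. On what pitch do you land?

B#3

Up a major third from A#4: C##5 (4 semitones up).
Down a major seventh from C##5: D#4 (11 semitones down).
Up an augmented sixth from D#4: B##4 (10 semitones up).
An augmented octave down from B##4 is B#3.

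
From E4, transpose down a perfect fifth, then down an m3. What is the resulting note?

Down a perfect fifth from E4: A3 (7 semitones down).
A3 down a minor third → F#3 (3 semitones).

F#3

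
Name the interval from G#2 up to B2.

minor third

G to B spans three letter names (G-A-B): a third.
A major third would be 4 semitones, but G#2 to B2 is 3 — one semitone narrower, making it a minor third.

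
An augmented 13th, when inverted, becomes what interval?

d3

First reduce the compound augmented thirteenth to its simple form, an augmented sixth.
The rule of nine gives the new number: 9 − 6 = 3, so a sixth becomes a third.
The quality also flips — augmented becomes diminished — giving a diminished third.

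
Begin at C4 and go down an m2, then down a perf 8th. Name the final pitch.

B2

C4 down a minor second → B3 (1 semitone).
Down a perfect octave from B3: B2 (12 semitones down).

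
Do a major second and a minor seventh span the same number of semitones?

No

A major second is 2 semitones but a minor seventh is 10 semitones — different sizes.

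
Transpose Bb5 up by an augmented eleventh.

E7

Counting four letter names plus an octave up from B lands on E.
An augmented eleventh is 18 semitones; 18 semitones up from Bb5 gives E7.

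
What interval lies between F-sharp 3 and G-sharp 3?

major second

F to G spans two letter names (F-G), so the interval is some kind of second.
The major second spans 2 semitones, and F#3 to G#3 is exactly 2 semitones — so this is a major second.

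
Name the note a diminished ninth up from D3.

Two letters up from D (plus an octave) reaches E.
A diminished ninth spans 12 semitones, so from D3 the target pitch is Ebb4.

Ebb4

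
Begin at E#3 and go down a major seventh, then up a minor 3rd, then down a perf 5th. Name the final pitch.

E#3 down a major seventh → F#2 (11 semitones).
Up a minor third from F#2: A2 (3 semitones up).
Down a perfect fifth from A2: D2 (7 semitones down).

D2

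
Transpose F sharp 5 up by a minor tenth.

A 6

Counting three letter names plus an octave up from F lands on A.
A minor tenth is 15 semitones; 15 semitones up from F#5 gives A6.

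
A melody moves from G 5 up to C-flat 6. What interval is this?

diminished fourth

G to C spans four letter names (G-A-B-C): a fourth.
G5 to Cb6 spans 4 semitones — one semitone narrower than the perfect fourth (5) — giving a diminished fourth.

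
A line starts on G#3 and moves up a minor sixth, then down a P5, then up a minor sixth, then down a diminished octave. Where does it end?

F#3

Up a minor sixth from G#3: E4 (8 semitones up).
A perfect fifth down from E4 is A3.
A3 up a minor sixth → F4 (8 semitones).
F4 down a diminished octave → F#3 (11 semitones).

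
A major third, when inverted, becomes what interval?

Interval numbers invert to sum to nine: 3 + 6 = 9, so a third inverts to a sixth.
Quality inverts too: major becomes minor. That makes the inversion a minor sixth.

m6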